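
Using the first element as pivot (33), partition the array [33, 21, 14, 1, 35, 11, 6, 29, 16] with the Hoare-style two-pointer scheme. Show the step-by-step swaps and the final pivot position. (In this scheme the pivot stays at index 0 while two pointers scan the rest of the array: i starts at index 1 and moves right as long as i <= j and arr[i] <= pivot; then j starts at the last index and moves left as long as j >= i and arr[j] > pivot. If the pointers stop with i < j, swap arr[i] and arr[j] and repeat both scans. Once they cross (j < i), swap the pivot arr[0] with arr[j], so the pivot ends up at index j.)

Hoare-style two-pointer partition with pivot = 33:

Initial array: [33, 21, 14, 1, 35, 11, 6, 29, 16]

Pointers start at i = 1, j = 8.
i stops at index 4 (arr[4]=35 > 33), j stops at index 8 (arr[8]=16 <= 33): swap arr[4] and arr[8], array becomes [33, 21, 14, 1, 16, 11, 6, 29, 35]
i ends at 8, j ends at 7: the pointers have crossed (j < i), so scanning stops.

Swap pivot arr[0] with arr[7] to place pivot at position 7: [29, 21, 14, 1, 16, 11, 6, 33, 35]
Pivot position: 7

After partitioning with pivot 33, the array becomes [29, 21, 14, 1, 16, 11, 6, 33, 35]. The pivot is placed at index 7. All elements to the left of the pivot are <= 33, and all elements to the right are > 33.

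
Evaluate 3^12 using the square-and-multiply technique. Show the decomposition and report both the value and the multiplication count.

Computing 3^12 by squaring (build up from 3^1; each line after the first costs one multiplication):

3^1 = 3
3^2 = (3^1)^2 = 3^2 = 9
3^3 = 3 * 3^2 = 3 * 9 = 27
3^6 = (3^3)^2 = 27^2 = 729
3^12 = (3^6)^2 = 729^2 = 531441

Result: 531441
Multiplications needed: 4 (4 lines after 3^1)

3^12 = 531441. Using exponentiation by squaring, this requires 4 multiplications. The key idea: if the exponent is even, square the half-power; if odd, multiply by the base once.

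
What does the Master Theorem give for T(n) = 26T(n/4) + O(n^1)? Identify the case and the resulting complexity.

Master Theorem for T(n) = 26T(n/4) + O(n^1):

a = 26, b = 4, c = 1
log_b(a) = log_4(26) = 2.3502

Case 1: c = 1 < log_4(26) = 2.3502
T(n) = O(n^(log_4 26))

For T(n) = 26T(n/4) + O(n^1): log_4(26) = 2.3502. This is Case 1 of the Master Theorem (c < log_b(a), work dominated by leaves), giving O(n^(log_4 26)).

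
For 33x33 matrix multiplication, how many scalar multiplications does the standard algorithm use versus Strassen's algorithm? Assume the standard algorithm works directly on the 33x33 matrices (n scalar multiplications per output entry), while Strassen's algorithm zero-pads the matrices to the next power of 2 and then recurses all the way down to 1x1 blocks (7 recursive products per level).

Matrix multiplication for 33x33 matrices:

Strassen's algorithm requires power-of-2 dimensions. Pad 33x33 to 64x64 (next power of 2).

Standard algorithm: 33^3 = 35937 multiplications
Strassen's algorithm: 7^(log2(64)) = 7^6 = 117649 multiplications
Difference: 35937 - 117649 = -81712 (Strassen uses MORE here due to padding overhead — for small or just-over-power-of-2 n, padding can outweigh the per-level savings)

Standard: 35937 multiplications (33^3). Strassen: 117649 multiplications (7^6, after padding to 64x64). Strassen reduces 8 recursive multiplications to 7 at each level.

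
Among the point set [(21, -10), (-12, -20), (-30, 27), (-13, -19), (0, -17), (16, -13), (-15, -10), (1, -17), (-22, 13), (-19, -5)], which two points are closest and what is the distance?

Computing all pairwise distances among 10 points:

d((21, -10), (-12, -20)) = 34.4819
d((21, -10), (-30, 27)) = 63.0079
d((21, -10), (-13, -19)) = 35.171
d((21, -10), (0, -17)) = 22.1359
d((21, -10), (16, -13)) = 5.831
d((21, -10), (-15, -10)) = 36.0
d((21, -10), (1, -17)) = 21.1896
d((21, -10), (-22, 13)) = 48.7647
d((21, -10), (-19, -5)) = 40.3113
d((-12, -20), (-30, 27)) = 50.3289
d((-12, -20), (-13, -19)) = 1.4142
d((-12, -20), (0, -17)) = 12.3693
d((-12, -20), (16, -13)) = 28.8617
d((-12, -20), (-15, -10)) = 10.4403
d((-12, -20), (1, -17)) = 13.3417
d((-12, -20), (-22, 13)) = 34.4819
d((-12, -20), (-19, -5)) = 16.5529
d((-30, 27), (-13, -19)) = 49.0408
d((-30, 27), (0, -17)) = 53.2541
d((-30, 27), (16, -13)) = 60.959
d((-30, 27), (-15, -10)) = 39.9249
d((-30, 27), (1, -17)) = 53.8238
d((-30, 27), (-22, 13)) = 16.1245
d((-30, 27), (-19, -5)) = 33.8378
d((-13, -19), (0, -17)) = 13.1529
d((-13, -19), (16, -13)) = 29.6142
d((-13, -19), (-15, -10)) = 9.2195
d((-13, -19), (1, -17)) = 14.1421
d((-13, -19), (-22, 13)) = 33.2415
d((-13, -19), (-19, -5)) = 15.2315
d((0, -17), (16, -13)) = 16.4924
d((0, -17), (-15, -10)) = 16.5529
d((0, -17), (1, -17)) = 1.0 <-- minimum
d((0, -17), (-22, 13)) = 37.2022
d((0, -17), (-19, -5)) = 22.4722
d((16, -13), (-15, -10)) = 31.1448
d((16, -13), (1, -17)) = 15.5242
d((16, -13), (-22, 13)) = 46.0435
d((16, -13), (-19, -5)) = 35.9026
d((-15, -10), (1, -17)) = 17.4642
d((-15, -10), (-22, 13)) = 24.0416
d((-15, -10), (-19, -5)) = 6.4031
d((1, -17), (-22, 13)) = 37.8021
d((1, -17), (-19, -5)) = 23.3238
d((-22, 13), (-19, -5)) = 18.2483

Closest pair: (0, -17) and (1, -17) with distance 1.0

The closest pair is (0, -17) and (1, -17) with Euclidean distance 1.0. For 10 points, brute-force pairwise comparison is shown above. For large n, the divide-and-conquer algorithm (sort by x, recurse on halves, check the dividing strip) achieves O(n log n).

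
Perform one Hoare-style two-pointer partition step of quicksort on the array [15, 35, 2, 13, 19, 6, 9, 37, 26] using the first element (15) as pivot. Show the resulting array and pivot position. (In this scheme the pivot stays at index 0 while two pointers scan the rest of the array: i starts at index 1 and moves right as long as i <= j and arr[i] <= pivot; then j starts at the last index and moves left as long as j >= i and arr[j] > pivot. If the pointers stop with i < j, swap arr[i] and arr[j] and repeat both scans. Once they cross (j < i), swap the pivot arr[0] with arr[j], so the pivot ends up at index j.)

Hoare-style two-pointer partition with pivot = 15:

Initial array: [15, 35, 2, 13, 19, 6, 9, 37, 26]

Pointers start at i = 1, j = 8.
i stops at index 1 (arr[1]=35 > 15), j stops at index 6 (arr[6]=9 <= 15): swap arr[1] and arr[6], array becomes [15, 9, 2, 13, 19, 6, 35, 37, 26]
i stops at index 4 (arr[4]=19 > 15), j stops at index 5 (arr[5]=6 <= 15): swap arr[4] and arr[5], array becomes [15, 9, 2, 13, 6, 19, 35, 37, 26]
i ends at 5, j ends at 4: the pointers have crossed (j < i), so scanning stops.

Swap pivot arr[0] with arr[4] to place pivot at position 4: [6, 9, 2, 13, 15, 19, 35, 37, 26]
Pivot position: 4

After partitioning with pivot 15, the array becomes [6, 9, 2, 13, 15, 19, 35, 37, 26]. The pivot is placed at index 4. All elements to the left of the pivot are <= 15, and all elements to the right are > 15.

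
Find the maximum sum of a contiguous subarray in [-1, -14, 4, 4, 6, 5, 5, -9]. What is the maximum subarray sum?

Using Kadane's algorithm on [-1, -14, 4, 4, 6, 5, 5, -9]:

Scanning through the array:
Position 1 (value -14): max_ending_here = -14, max_so_far = -1
Position 2 (value 4): max_ending_here = 4, max_so_far = 4
Position 3 (value 4): max_ending_here = 8, max_so_far = 8
Position 4 (value 6): max_ending_here = 14, max_so_far = 14
Position 5 (value 5): max_ending_here = 19, max_so_far = 19
Position 6 (value 5): max_ending_here = 24, max_so_far = 24
Position 7 (value -9): max_ending_here = 15, max_so_far = 24

Maximum subarray: [4, 4, 6, 5, 5]
Maximum sum: 24

The maximum subarray is [4, 4, 6, 5, 5] with sum 24. This subarray runs from index 2 to index 6.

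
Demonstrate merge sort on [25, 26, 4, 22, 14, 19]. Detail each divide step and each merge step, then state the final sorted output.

Merge sort trace:

Split: [25, 26, 4, 22, 14, 19] -> [25, 26, 4] and [22, 14, 19]
  Split: [25, 26, 4] -> [25] and [26, 4]
    Split: [26, 4] -> [26] and [4]
    Merge: [26] + [4] -> [4, 26]
  Merge: [25] + [4, 26] -> [4, 25, 26]
  Split: [22, 14, 19] -> [22] and [14, 19]
    Split: [14, 19] -> [14] and [19]
    Merge: [14] + [19] -> [14, 19]
  Merge: [22] + [14, 19] -> [14, 19, 22]
Merge: [4, 25, 26] + [14, 19, 22] -> [4, 14, 19, 22, 25, 26]

Final sorted array: [4, 14, 19, 22, 25, 26]

The merge sort proceeds by recursively splitting the array and merging sorted halves.
After all merges, the sorted array is [4, 14, 19, 22, 25, 26].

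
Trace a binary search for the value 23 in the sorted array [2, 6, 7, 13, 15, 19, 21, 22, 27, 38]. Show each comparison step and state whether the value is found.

Binary search for 23 in [2, 6, 7, 13, 15, 19, 21, 22, 27, 38]:

lo=0, hi=9, mid=4, arr[mid]=15 -> 15 < 23, search right half
lo=5, hi=9, mid=7, arr[mid]=22 -> 22 < 23, search right half
lo=8, hi=9, mid=8, arr[mid]=27 -> 27 > 23, search left half
lo=8 > hi=7, target 23 not found

Binary search determines that 23 is not in the array after 3 comparisons. The search space was exhausted without finding the target.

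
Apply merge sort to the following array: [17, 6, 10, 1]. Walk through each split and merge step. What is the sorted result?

Merge sort trace:

Split: [17, 6, 10, 1] -> [17, 6] and [10, 1]
  Split: [17, 6] -> [17] and [6]
  Merge: [17] + [6] -> [6, 17]
  Split: [10, 1] -> [10] and [1]
  Merge: [10] + [1] -> [1, 10]
Merge: [6, 17] + [1, 10] -> [1, 6, 10, 17]

Final sorted array: [1, 6, 10, 17]

The merge sort proceeds by recursively splitting the array and merging sorted halves.
After all merges, the sorted array is [1, 6, 10, 17].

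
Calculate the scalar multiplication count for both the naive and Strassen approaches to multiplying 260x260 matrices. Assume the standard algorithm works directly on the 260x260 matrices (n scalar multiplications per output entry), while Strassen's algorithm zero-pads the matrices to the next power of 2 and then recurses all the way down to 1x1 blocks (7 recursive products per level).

Matrix multiplication for 260x260 matrices:

Strassen's algorithm requires power-of-2 dimensions. Pad 260x260 to 512x512 (next power of 2).

Standard algorithm: 260^3 = 17576000 multiplications
Strassen's algorithm: 7^(log2(512)) = 7^9 = 40353607 multiplications
Difference: 17576000 - 40353607 = -22777607 (Strassen uses MORE here due to padding overhead — for small or just-over-power-of-2 n, padding can outweigh the per-level savings)

Standard: 17576000 multiplications (260^3). Strassen: 40353607 multiplications (7^9, after padding to 512x512). Strassen reduces 8 recursive multiplications to 7 at each level.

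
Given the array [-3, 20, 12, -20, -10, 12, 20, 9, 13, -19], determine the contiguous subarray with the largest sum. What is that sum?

Using Kadane's algorithm on [-3, 20, 12, -20, -10, 12, 20, 9, 13, -19]:

Scanning through the array:
Position 1 (value 20): max_ending_here = 20, max_so_far = 20
Position 2 (value 12): max_ending_here = 32, max_so_far = 32
Position 3 (value -20): max_ending_here = 12, max_so_far = 32
Position 4 (value -10): max_ending_here = 2, max_so_far = 32
Position 5 (value 12): max_ending_here = 14, max_so_far = 32
Position 6 (value 20): max_ending_here = 34, max_so_far = 34
Position 7 (value 9): max_ending_here = 43, max_so_far = 43
Position 8 (value 13): max_ending_here = 56, max_so_far = 56
Position 9 (value -19): max_ending_here = 37, max_so_far = 56

Maximum subarray: [20, 12, -20, -10, 12, 20, 9, 13]
Maximum sum: 56

The maximum subarray is [20, 12, -20, -10, 12, 20, 9, 13] with sum 56. This subarray runs from index 1 to index 8.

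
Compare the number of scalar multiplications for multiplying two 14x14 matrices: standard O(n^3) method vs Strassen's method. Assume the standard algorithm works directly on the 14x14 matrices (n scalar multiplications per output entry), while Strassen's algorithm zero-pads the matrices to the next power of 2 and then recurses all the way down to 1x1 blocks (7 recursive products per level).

Matrix multiplication for 14x14 matrices:

Strassen's algorithm requires power-of-2 dimensions. Pad 14x14 to 16x16 (next power of 2).

Standard algorithm: 14^3 = 2744 multiplications
Strassen's algorithm: 7^(log2(16)) = 7^4 = 2401 multiplications
Savings: 2744 - 2401 = 343 multiplications

Standard: 2744 multiplications (14^3). Strassen: 2401 multiplications (7^4, after padding to 16x16). Strassen reduces 8 recursive multiplications to 7 at each level.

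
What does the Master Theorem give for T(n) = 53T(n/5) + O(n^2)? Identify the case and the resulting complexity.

Master Theorem for T(n) = 53T(n/5) + O(n^2):

a = 53, b = 5, c = 2
log_b(a) = log_5(53) = 2.4669

Case 1: c = 2 < log_5(53) = 2.4669
T(n) = O(n^(log_5 53))

For T(n) = 53T(n/5) + O(n^2): log_5(53) = 2.4669. This is Case 1 of the Master Theorem (c < log_b(a), work dominated by leaves), giving O(n^(log_5 53)).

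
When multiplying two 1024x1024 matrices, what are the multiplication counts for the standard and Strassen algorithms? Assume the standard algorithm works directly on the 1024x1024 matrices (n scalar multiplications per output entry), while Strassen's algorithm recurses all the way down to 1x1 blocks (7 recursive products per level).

Matrix multiplication for 1024x1024 matrices:

Standard algorithm: 1024^3 = 1073741824 multiplications
Strassen's algorithm: 7^(log2(1024)) = 7^10 = 282475249 multiplications
Savings: 1073741824 - 282475249 = 791266575 multiplications

Standard: 1073741824 multiplications (1024^3). Strassen: 282475249 multiplications (7^10). Strassen reduces 8 recursive multiplications to 7 at each level.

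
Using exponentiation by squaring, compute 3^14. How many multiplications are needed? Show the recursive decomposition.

Computing 3^14 by squaring (build up from 3^1; each line after the first costs one multiplication):

3^1 = 3
3^2 = (3^1)^2 = 3^2 = 9
3^3 = 3 * 3^2 = 3 * 9 = 27
3^6 = (3^3)^2 = 27^2 = 729
3^7 = 3 * 3^6 = 3 * 729 = 2187
3^14 = (3^7)^2 = 2187^2 = 4782969

Result: 4782969
Multiplications needed: 5 (5 lines after 3^1)

3^14 = 4782969. Using exponentiation by squaring, this requires 5 multiplications. The key idea: if the exponent is even, square the half-power; if odd, multiply by the base once.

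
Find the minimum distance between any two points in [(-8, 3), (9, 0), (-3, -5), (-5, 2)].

Computing all pairwise distances among 4 points:

d((-8, 3), (9, 0)) = 17.2627
d((-8, 3), (-3, -5)) = 9.434
d((-8, 3), (-5, 2)) = 3.1623 <-- minimum
d((9, 0), (-3, -5)) = 13.0
d((9, 0), (-5, 2)) = 14.1421
d((-3, -5), (-5, 2)) = 7.2801

Closest pair: (-8, 3) and (-5, 2) with distance 3.1623

The closest pair is (-8, 3) and (-5, 2) with Euclidean distance 3.1623. For 4 points, brute-force pairwise comparison is shown above. For large n, the divide-and-conquer algorithm (sort by x, recurse on halves, check the dividing strip) achieves O(n log n).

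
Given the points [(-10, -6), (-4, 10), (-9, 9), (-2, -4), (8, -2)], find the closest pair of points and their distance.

Computing all pairwise distances among 5 points:

d((-10, -6), (-4, 10)) = 17.088
d((-10, -6), (-9, 9)) = 15.0333
d((-10, -6), (-2, -4)) = 8.2462
d((-10, -6), (8, -2)) = 18.4391
d((-4, 10), (-9, 9)) = 5.099 <-- minimum
d((-4, 10), (-2, -4)) = 14.1421
d((-4, 10), (8, -2)) = 16.9706
d((-9, 9), (-2, -4)) = 14.7648
d((-9, 9), (8, -2)) = 20.2485
d((-2, -4), (8, -2)) = 10.198

Closest pair: (-4, 10) and (-9, 9) with distance 5.099

The closest pair is (-4, 10) and (-9, 9) with Euclidean distance 5.099. For 5 points, brute-force pairwise comparison is shown above. For large n, the divide-and-conquer algorithm (sort by x, recurse on halves, check the dividing strip) achieves O(n log n).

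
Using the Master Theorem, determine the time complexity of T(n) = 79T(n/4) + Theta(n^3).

Master Theorem for T(n) = 79T(n/4) + O(n^3):

a = 79, b = 4, c = 3
log_b(a) = log_4(79) = 3.1519

Case 1: c = 3 < log_4(79) = 3.1519
T(n) = O(n^(log_4 79))

For T(n) = 79T(n/4) + O(n^3): log_4(79) = 3.1519. This is Case 1 of the Master Theorem (c < log_b(a), work dominated by leaves), giving O(n^(log_4 79)).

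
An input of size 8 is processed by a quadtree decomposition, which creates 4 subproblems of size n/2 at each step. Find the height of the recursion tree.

For divide and conquer with division factor 2:

Problem sizes at each level:
Level 0: 8
Level 1: 4
Level 2: 2
Level 3: 1

The root is level 0 and the size-1 base case is level 3 (the tree spans levels 0 through 3, i.e. 4 levels counting the root), so the depth is the number of divisions: log_2(8) = 3

The recursion tree depth is log_2(8) = 3. At each level, the problem size is divided by 2, so it takes 3 divisions to reduce to a base case of size 1. The algorithm makes 4 recursive calls at each level.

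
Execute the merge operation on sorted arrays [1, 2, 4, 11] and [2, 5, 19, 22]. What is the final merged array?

Merging process:

Compare 1 vs 2: take 1 from left. Merged: [1]
Compare 2 vs 2: take 2 from left. Merged: [1, 2]
Compare 4 vs 2: take 2 from right. Merged: [1, 2, 2]
Compare 4 vs 5: take 4 from left. Merged: [1, 2, 2, 4]
Compare 11 vs 5: take 5 from right. Merged: [1, 2, 2, 4, 5]
Compare 11 vs 19: take 11 from left. Merged: [1, 2, 2, 4, 5, 11]
Append remaining from right: [19, 22]. Merged: [1, 2, 2, 4, 5, 11, 19, 22]

Final merged array: [1, 2, 2, 4, 5, 11, 19, 22]
Total comparisons: 6

The merged array is [1, 2, 2, 4, 5, 11, 19, 22], requiring 6 comparisons. The merge step runs in O(n) time where n is the total number of elements.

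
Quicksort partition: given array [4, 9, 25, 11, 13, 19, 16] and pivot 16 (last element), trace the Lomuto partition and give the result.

Lomuto partition with pivot = 16:

Initial array: [4, 9, 25, 11, 13, 19, 16]

arr[0]=4 <= 16: swap with position 0, array becomes [4, 9, 25, 11, 13, 19, 16]
arr[1]=9 <= 16: swap with position 1, array becomes [4, 9, 25, 11, 13, 19, 16]
arr[2]=25 > 16: no swap
arr[3]=11 <= 16: swap with position 2, array becomes [4, 9, 11, 25, 13, 19, 16]
arr[4]=13 <= 16: swap with position 3, array becomes [4, 9, 11, 13, 25, 19, 16]
arr[5]=19 > 16: no swap

Place pivot at position 4: [4, 9, 11, 13, 16, 19, 25]
Pivot position: 4

After partitioning with pivot 16, the array becomes [4, 9, 11, 13, 16, 19, 25]. The pivot is placed at index 4. All elements to the left of the pivot are <= 16, and all elements to the right are > 16.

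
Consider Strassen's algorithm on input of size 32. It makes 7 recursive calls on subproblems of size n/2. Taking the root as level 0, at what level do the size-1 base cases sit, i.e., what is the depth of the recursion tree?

For divide and conquer with division factor 2:

Problem sizes at each level:
Level 0: 32
Level 1: 16
Level 2: 8
Level 3: 4
Level 4: 2
Level 5: 1

The root is level 0 and the size-1 base case is level 5 (the tree spans levels 0 through 5, i.e. 6 levels counting the root), so the depth is the number of divisions: log_2(32) = 5

The recursion tree depth is log_2(32) = 5. At each level, the problem size is divided by 2, so it takes 5 divisions to reduce to a base case of size 1. The algorithm makes 7 recursive calls at each level.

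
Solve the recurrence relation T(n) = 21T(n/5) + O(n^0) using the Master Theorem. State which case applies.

Master Theorem for T(n) = 21T(n/5) + O(n^0):

a = 21, b = 5, c = 0
log_b(a) = log_5(21) = 1.8917

Case 1: c = 0 < log_5(21) = 1.8917
T(n) = O(n^(log_5 21))

For T(n) = 21T(n/5) + O(n^0): log_5(21) = 1.8917. This is Case 1 of the Master Theorem (c < log_b(a), work dominated by leaves), giving O(n^(log_5 21)).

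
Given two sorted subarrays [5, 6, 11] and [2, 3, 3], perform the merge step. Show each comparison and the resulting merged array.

Merging process:

Compare 5 vs 2: take 2 from right. Merged: [2]
Compare 5 vs 3: take 3 from right. Merged: [2, 3]
Compare 5 vs 3: take 3 from right. Merged: [2, 3, 3]
Append remaining from left: [5, 6, 11]. Merged: [2, 3, 3, 5, 6, 11]

Final merged array: [2, 3, 3, 5, 6, 11]
Total comparisons: 3

The merged array is [2, 3, 3, 5, 6, 11], requiring 3 comparisons. The merge step runs in O(n) time where n is the total number of elements.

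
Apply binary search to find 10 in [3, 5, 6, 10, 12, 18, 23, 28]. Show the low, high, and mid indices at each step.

Binary search for 10 in [3, 5, 6, 10, 12, 18, 23, 28]:

lo=0, hi=7, mid=3, arr[mid]=10 -> Found target at index 3!

Binary search finds 10 at index 3 after 1 comparisons. The search repeatedly halves the search space by comparing with the middle element.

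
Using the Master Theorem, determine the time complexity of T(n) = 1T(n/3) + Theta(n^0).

Master Theorem for T(n) = 1T(n/3) + O(n^0):

a = 1, b = 3, c = 0
log_b(a) = log_3(1) = 0.0000

Case 2: c = 0 = log_3(1) = 0.0000
T(n) = O(n^0 log n) = O(log n)

For T(n) = 1T(n/3) + O(n^0): log_3(1) = 0.0000. This is Case 2 of the Master Theorem (c = log_b(a), equal work at all levels), giving O(log n).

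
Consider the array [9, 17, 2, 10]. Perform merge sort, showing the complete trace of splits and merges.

Merge sort trace:

Split: [9, 17, 2, 10] -> [9, 17] and [2, 10]
  Split: [9, 17] -> [9] and [17]
  Merge: [9] + [17] -> [9, 17]
  Split: [2, 10] -> [2] and [10]
  Merge: [2] + [10] -> [2, 10]
Merge: [9, 17] + [2, 10] -> [2, 9, 10, 17]

Final sorted array: [2, 9, 10, 17]

The merge sort proceeds by recursively splitting the array and merging sorted halves.
After all merges, the sorted array is [2, 9, 10, 17].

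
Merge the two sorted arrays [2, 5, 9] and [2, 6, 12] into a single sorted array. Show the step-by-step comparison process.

Merging process:

Compare 2 vs 2: take 2 from left. Merged: [2]
Compare 5 vs 2: take 2 from right. Merged: [2, 2]
Compare 5 vs 6: take 5 from left. Merged: [2, 2, 5]
Compare 9 vs 6: take 6 from right. Merged: [2, 2, 5, 6]
Compare 9 vs 12: take 9 from left. Merged: [2, 2, 5, 6, 9]
Append remaining from right: [12]. Merged: [2, 2, 5, 6, 9, 12]

Final merged array: [2, 2, 5, 6, 9, 12]
Total comparisons: 5

The merged array is [2, 2, 5, 6, 9, 12], requiring 5 comparisons. The merge step runs in O(n) time where n is the total number of elements.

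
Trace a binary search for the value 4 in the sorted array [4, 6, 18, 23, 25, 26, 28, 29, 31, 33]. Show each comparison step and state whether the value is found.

Binary search for 4 in [4, 6, 18, 23, 25, 26, 28, 29, 31, 33]:

lo=0, hi=9, mid=4, arr[mid]=25 -> 25 > 4, search left half
lo=0, hi=3, mid=1, arr[mid]=6 -> 6 > 4, search left half
lo=0, hi=0, mid=0, arr[mid]=4 -> Found target at index 0!

Binary search finds 4 at index 0 after 3 comparisons. The search repeatedly halves the search space by comparing with the middle element.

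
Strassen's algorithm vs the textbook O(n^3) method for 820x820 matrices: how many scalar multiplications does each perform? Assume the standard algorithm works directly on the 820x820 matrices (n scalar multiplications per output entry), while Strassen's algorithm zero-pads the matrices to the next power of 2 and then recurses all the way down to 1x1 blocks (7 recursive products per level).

Matrix multiplication for 820x820 matrices:

Strassen's algorithm requires power-of-2 dimensions. Pad 820x820 to 1024x1024 (next power of 2).

Standard algorithm: 820^3 = 551368000 multiplications
Strassen's algorithm: 7^(log2(1024)) = 7^10 = 282475249 multiplications
Savings: 551368000 - 282475249 = 268892751 multiplications

Standard: 551368000 multiplications (820^3). Strassen: 282475249 multiplications (7^10, after padding to 1024x1024). Strassen reduces 8 recursive multiplications to 7 at each level.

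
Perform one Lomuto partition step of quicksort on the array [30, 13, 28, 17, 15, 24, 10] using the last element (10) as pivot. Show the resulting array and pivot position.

Lomuto partition with pivot = 10:

Initial array: [30, 13, 28, 17, 15, 24, 10]

arr[0]=30 > 10: no swap
arr[1]=13 > 10: no swap
arr[2]=28 > 10: no swap
arr[3]=17 > 10: no swap
arr[4]=15 > 10: no swap
arr[5]=24 > 10: no swap

Place pivot at position 0: [10, 13, 28, 17, 15, 24, 30]
Pivot position: 0

After partitioning with pivot 10, the array becomes [10, 13, 28, 17, 15, 24, 30]. The pivot is placed at index 0. All elements to the left of the pivot are <= 10, and all elements to the right are > 10.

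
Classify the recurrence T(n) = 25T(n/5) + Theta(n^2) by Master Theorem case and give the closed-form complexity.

Master Theorem for T(n) = 25T(n/5) + O(n^2):

a = 25, b = 5, c = 2
log_b(a) = log_5(25) = 2.0000

Case 2: c = 2 = log_5(25) = 2.0000
T(n) = O(n^2 log n) = O(n^2 log n)

For T(n) = 25T(n/5) + O(n^2): log_5(25) = 2.0000. This is Case 2 of the Master Theorem (c = log_b(a), equal work at all levels), giving O(n^2 log n).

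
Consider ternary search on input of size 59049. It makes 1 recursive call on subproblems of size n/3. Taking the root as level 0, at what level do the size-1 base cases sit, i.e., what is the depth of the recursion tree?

For divide and conquer with division factor 3:

Problem sizes at each level:
Level 0: 59049
Level 1: 19683
Level 2: 6561
Level 3: 2187
Level 4: 729
Level 5: 243
Level 6: 81
Level 7: 27
Level 8: 9
Level 9: 3
Level 10: 1

The root is level 0 and the size-1 base case is level 10 (the tree spans levels 0 through 10, i.e. 11 levels counting the root), so the depth is the number of divisions: log_3(59049) = 10

The recursion tree depth is log_3(59049) = 10. At each level, the problem size is divided by 3, so it takes 10 divisions to reduce to a base case of size 1. The algorithm makes 1 recursive call at each level.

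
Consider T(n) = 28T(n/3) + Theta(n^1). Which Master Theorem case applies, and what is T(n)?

Master Theorem for T(n) = 28T(n/3) + O(n^1):

a = 28, b = 3, c = 1
log_b(a) = log_3(28) = 3.0331

Case 1: c = 1 < log_3(28) = 3.0331
T(n) = O(n^(log_3 28))

For T(n) = 28T(n/3) + O(n^1): log_3(28) = 3.0331. This is Case 1 of the Master Theorem (c < log_b(a), work dominated by leaves), giving O(n^(log_3 28)).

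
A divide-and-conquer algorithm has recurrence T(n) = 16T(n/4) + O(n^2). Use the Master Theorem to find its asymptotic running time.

Master Theorem for T(n) = 16T(n/4) + O(n^2):

a = 16, b = 4, c = 2
log_b(a) = log_4(16) = 2.0000

Case 2: c = 2 = log_4(16) = 2.0000
T(n) = O(n^2 log n) = O(n^2 log n)

For T(n) = 16T(n/4) + O(n^2): log_4(16) = 2.0000. This is Case 2 of the Master Theorem (c = log_b(a), equal work at all levels), giving O(n^2 log n).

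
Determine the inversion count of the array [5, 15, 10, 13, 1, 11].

Finding inversions in [5, 15, 10, 13, 1, 11]:

(0, 4): arr[0]=5 > arr[4]=1
(1, 2): arr[1]=15 > arr[2]=10
(1, 3): arr[1]=15 > arr[3]=13
(1, 4): arr[1]=15 > arr[4]=1
(1, 5): arr[1]=15 > arr[5]=11
(2, 4): arr[2]=10 > arr[4]=1
(3, 4): arr[3]=13 > arr[4]=1
(3, 5): arr[3]=13 > arr[5]=11

Total inversions: 8

The array has 8 inversion(s): (0,4), (1,2), (1,3), (1,4), (1,5), (2,4), (3,4), (3,5). Each pair (i,j) satisfies i < j and arr[i] > arr[j].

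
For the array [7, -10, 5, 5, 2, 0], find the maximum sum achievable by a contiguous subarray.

Using Kadane's algorithm on [7, -10, 5, 5, 2, 0]:

Scanning through the array:
Position 1 (value -10): max_ending_here = -3, max_so_far = 7
Position 2 (value 5): max_ending_here = 5, max_so_far = 7
Position 3 (value 5): max_ending_here = 10, max_so_far = 10
Position 4 (value 2): max_ending_here = 12, max_so_far = 12
Position 5 (value 0): max_ending_here = 12, max_so_far = 12

Maximum subarray: [5, 5, 2]
Maximum sum: 12

The maximum subarray is [5, 5, 2] with sum 12. This subarray runs from index 2 to index 4.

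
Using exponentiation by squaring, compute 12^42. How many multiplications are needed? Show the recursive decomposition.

Computing 12^42 by squaring (build up from 12^1; each line after the first costs one multiplication):

12^1 = 12
12^2 = (12^1)^2 = 12^2 = 144
12^4 = (12^2)^2 = 144^2 = 20736
12^5 = 12 * 12^4 = 12 * 20736 = 248832
12^10 = (12^5)^2 = 248832^2 = 61917364224
12^20 = (12^10)^2 = 61917364224^2 = 3833759992447475122176
12^21 = 12 * 12^20 = 12 * 3833759992447475122176 = 46005119909369701466112
12^42 = (12^21)^2 = 46005119909369701466112^2 = 2116471057875484488839167999221661362284396544

Result: 2116471057875484488839167999221661362284396544
Multiplications needed: 7 (7 lines after 12^1)

12^42 = 2116471057875484488839167999221661362284396544. Using exponentiation by squaring, this requires 7 multiplications. The key idea: if the exponent is even, square the half-power; if odd, multiply by the base once.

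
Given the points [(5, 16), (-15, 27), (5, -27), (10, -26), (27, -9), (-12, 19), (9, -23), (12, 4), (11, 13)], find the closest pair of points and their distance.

Computing all pairwise distances among 9 points:

d((5, 16), (-15, 27)) = 22.8254
d((5, 16), (5, -27)) = 43.0
d((5, 16), (10, -26)) = 42.2966
d((5, 16), (27, -9)) = 33.3017
d((5, 16), (-12, 19)) = 17.2627
d((5, 16), (9, -23)) = 39.2046
d((5, 16), (12, 4)) = 13.8924
d((5, 16), (11, 13)) = 6.7082
d((-15, 27), (5, -27)) = 57.5847
d((-15, 27), (10, -26)) = 58.6003
d((-15, 27), (27, -9)) = 55.3173
d((-15, 27), (-12, 19)) = 8.544
d((-15, 27), (9, -23)) = 55.4617
d((-15, 27), (12, 4)) = 35.4683
d((-15, 27), (11, 13)) = 29.5296
d((5, -27), (10, -26)) = 5.099
d((5, -27), (27, -9)) = 28.4253
d((5, -27), (-12, 19)) = 49.0408
d((5, -27), (9, -23)) = 5.6569
d((5, -27), (12, 4)) = 31.7805
d((5, -27), (11, 13)) = 40.4475
d((10, -26), (27, -9)) = 24.0416
d((10, -26), (-12, 19)) = 50.0899
d((10, -26), (9, -23)) = 3.1623 <-- minimum
d((10, -26), (12, 4)) = 30.0666
d((10, -26), (11, 13)) = 39.0128
d((27, -9), (-12, 19)) = 48.0104
d((27, -9), (9, -23)) = 22.8035
d((27, -9), (12, 4)) = 19.8494
d((27, -9), (11, 13)) = 27.2029
d((-12, 19), (9, -23)) = 46.9574
d((-12, 19), (12, 4)) = 28.3019
d((-12, 19), (11, 13)) = 23.7697
d((9, -23), (12, 4)) = 27.1662
d((9, -23), (11, 13)) = 36.0555
d((12, 4), (11, 13)) = 9.0554

Closest pair: (10, -26) and (9, -23) with distance 3.1623

The closest pair is (10, -26) and (9, -23) with Euclidean distance 3.1623. For 9 points, brute-force pairwise comparison is shown above. For large n, the divide-and-conquer algorithm (sort by x, recurse on halves, check the dividing strip) achieves O(n log n).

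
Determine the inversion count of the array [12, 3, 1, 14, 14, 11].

Finding inversions in [12, 3, 1, 14, 14, 11]:

(0, 1): arr[0]=12 > arr[1]=3
(0, 2): arr[0]=12 > arr[2]=1
(0, 5): arr[0]=12 > arr[5]=11
(1, 2): arr[1]=3 > arr[2]=1
(3, 5): arr[3]=14 > arr[5]=11
(4, 5): arr[4]=14 > arr[5]=11

Total inversions: 6

The array has 6 inversion(s): (0,1), (0,2), (0,5), (1,2), (3,5), (4,5). Each pair (i,j) satisfies i < j and arr[i] > arr[j].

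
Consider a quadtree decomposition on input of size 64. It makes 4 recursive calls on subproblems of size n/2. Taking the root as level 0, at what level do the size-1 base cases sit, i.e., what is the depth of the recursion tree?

For divide and conquer with division factor 2:

Problem sizes at each level:
Level 0: 64
Level 1: 32
Level 2: 16
Level 3: 8
Level 4: 4
Level 5: 2
Level 6: 1

The root is level 0 and the size-1 base case is level 6 (the tree spans levels 0 through 6, i.e. 7 levels counting the root), so the depth is the number of divisions: log_2(64) = 6

The recursion tree depth is log_2(64) = 6. At each level, the problem size is divided by 2, so it takes 6 divisions to reduce to a base case of size 1. The algorithm makes 4 recursive calls at each level.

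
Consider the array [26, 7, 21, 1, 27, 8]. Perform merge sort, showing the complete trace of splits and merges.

Merge sort trace:

Split: [26, 7, 21, 1, 27, 8] -> [26, 7, 21] and [1, 27, 8]
  Split: [26, 7, 21] -> [26] and [7, 21]
    Split: [7, 21] -> [7] and [21]
    Merge: [7] + [21] -> [7, 21]
  Merge: [26] + [7, 21] -> [7, 21, 26]
  Split: [1, 27, 8] -> [1] and [27, 8]
    Split: [27, 8] -> [27] and [8]
    Merge: [27] + [8] -> [8, 27]
  Merge: [1] + [8, 27] -> [1, 8, 27]
Merge: [7, 21, 26] + [1, 8, 27] -> [1, 7, 8, 21, 26, 27]

Final sorted array: [1, 7, 8, 21, 26, 27]

The merge sort proceeds by recursively splitting the array and merging sorted halves.
After all merges, the sorted array is [1, 7, 8, 21, 26, 27].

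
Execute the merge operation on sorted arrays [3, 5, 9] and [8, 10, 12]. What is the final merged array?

Merging process:

Compare 3 vs 8: take 3 from left. Merged: [3]
Compare 5 vs 8: take 5 from left. Merged: [3, 5]
Compare 9 vs 8: take 8 from right. Merged: [3, 5, 8]
Compare 9 vs 10: take 9 from left. Merged: [3, 5, 8, 9]
Append remaining from right: [10, 12]. Merged: [3, 5, 8, 9, 10, 12]

Final merged array: [3, 5, 8, 9, 10, 12]
Total comparisons: 4

The merged array is [3, 5, 8, 9, 10, 12], requiring 4 comparisons. The merge step runs in O(n) time where n is the total number of elements.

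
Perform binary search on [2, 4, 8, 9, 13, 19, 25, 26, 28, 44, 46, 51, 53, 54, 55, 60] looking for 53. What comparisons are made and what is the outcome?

Binary search for 53 in [2, 4, 8, 9, 13, 19, 25, 26, 28, 44, 46, 51, 53, 54, 55, 60]:

lo=0, hi=15, mid=7, arr[mid]=26 -> 26 < 53, search right half
lo=8, hi=15, mid=11, arr[mid]=51 -> 51 < 53, search right half
lo=12, hi=15, mid=13, arr[mid]=54 -> 54 > 53, search left half
lo=12, hi=12, mid=12, arr[mid]=53 -> Found target at index 12!

Binary search finds 53 at index 12 after 4 comparisons. The search repeatedly halves the search space by comparing with the middle element.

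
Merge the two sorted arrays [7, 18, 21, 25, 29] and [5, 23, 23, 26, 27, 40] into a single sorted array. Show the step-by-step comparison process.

Merging process:

Compare 7 vs 5: take 5 from right. Merged: [5]
Compare 7 vs 23: take 7 from left. Merged: [5, 7]
Compare 18 vs 23: take 18 from left. Merged: [5, 7, 18]
Compare 21 vs 23: take 21 from left. Merged: [5, 7, 18, 21]
Compare 25 vs 23: take 23 from right. Merged: [5, 7, 18, 21, 23]
Compare 25 vs 23: take 23 from right. Merged: [5, 7, 18, 21, 23, 23]
Compare 25 vs 26: take 25 from left. Merged: [5, 7, 18, 21, 23, 23, 25]
Compare 29 vs 26: take 26 from right. Merged: [5, 7, 18, 21, 23, 23, 25, 26]
Compare 29 vs 27: take 27 from right. Merged: [5, 7, 18, 21, 23, 23, 25, 26, 27]
Compare 29 vs 40: take 29 from left. Merged: [5, 7, 18, 21, 23, 23, 25, 26, 27, 29]
Append remaining from right: [40]. Merged: [5, 7, 18, 21, 23, 23, 25, 26, 27, 29, 40]

Final merged array: [5, 7, 18, 21, 23, 23, 25, 26, 27, 29, 40]
Total comparisons: 10

The merged array is [5, 7, 18, 21, 23, 23, 25, 26, 27, 29, 40], requiring 10 comparisons. The merge step runs in O(n) time where n is the total number of elements.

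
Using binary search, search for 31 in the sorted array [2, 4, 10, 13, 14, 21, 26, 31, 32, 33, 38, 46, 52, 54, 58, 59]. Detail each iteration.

Binary search for 31 in [2, 4, 10, 13, 14, 21, 26, 31, 32, 33, 38, 46, 52, 54, 58, 59]:

lo=0, hi=15, mid=7, arr[mid]=31 -> Found target at index 7!

Binary search finds 31 at index 7 after 1 comparisons. The search repeatedly halves the search space by comparing with the middle element.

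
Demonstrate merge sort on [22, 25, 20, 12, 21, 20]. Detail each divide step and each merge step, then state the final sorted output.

Merge sort trace:

Split: [22, 25, 20, 12, 21, 20] -> [22, 25, 20] and [12, 21, 20]
  Split: [22, 25, 20] -> [22] and [25, 20]
    Split: [25, 20] -> [25] and [20]
    Merge: [25] + [20] -> [20, 25]
  Merge: [22] + [20, 25] -> [20, 22, 25]
  Split: [12, 21, 20] -> [12] and [21, 20]
    Split: [21, 20] -> [21] and [20]
    Merge: [21] + [20] -> [20, 21]
  Merge: [12] + [20, 21] -> [12, 20, 21]
Merge: [20, 22, 25] + [12, 20, 21] -> [12, 20, 20, 21, 22, 25]

Final sorted array: [12, 20, 20, 21, 22, 25]

The merge sort proceeds by recursively splitting the array and merging sorted halves.
After all merges, the sorted array is [12, 20, 20, 21, 22, 25].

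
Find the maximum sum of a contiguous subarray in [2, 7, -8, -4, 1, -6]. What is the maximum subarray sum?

Using Kadane's algorithm on [2, 7, -8, -4, 1, -6]:

Scanning through the array:
Position 1 (value 7): max_ending_here = 9, max_so_far = 9
Position 2 (value -8): max_ending_here = 1, max_so_far = 9
Position 3 (value -4): max_ending_here = -3, max_so_far = 9
Position 4 (value 1): max_ending_here = 1, max_so_far = 9
Position 5 (value -6): max_ending_here = -5, max_so_far = 9

Maximum subarray: [2, 7]
Maximum sum: 9

The maximum subarray is [2, 7] with sum 9. This subarray runs from index 0 to index 1.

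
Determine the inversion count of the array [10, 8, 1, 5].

Finding inversions in [10, 8, 1, 5]:

(0, 1): arr[0]=10 > arr[1]=8
(0, 2): arr[0]=10 > arr[2]=1
(0, 3): arr[0]=10 > arr[3]=5
(1, 2): arr[1]=8 > arr[2]=1
(1, 3): arr[1]=8 > arr[3]=5

Total inversions: 5

The array has 5 inversion(s): (0,1), (0,2), (0,3), (1,2), (1,3). Each pair (i,j) satisfies i < j and arr[i] > arr[j].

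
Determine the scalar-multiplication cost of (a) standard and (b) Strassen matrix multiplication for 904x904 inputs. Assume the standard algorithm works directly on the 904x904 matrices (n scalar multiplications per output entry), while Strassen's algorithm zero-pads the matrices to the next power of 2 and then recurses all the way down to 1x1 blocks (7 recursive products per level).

Matrix multiplication for 904x904 matrices:

Strassen's algorithm requires power-of-2 dimensions. Pad 904x904 to 1024x1024 (next power of 2).

Standard algorithm: 904^3 = 738763264 multiplications
Strassen's algorithm: 7^(log2(1024)) = 7^10 = 282475249 multiplications
Savings: 738763264 - 282475249 = 456288015 multiplications

Standard: 738763264 multiplications (904^3). Strassen: 282475249 multiplications (7^10, after padding to 1024x1024). Strassen reduces 8 recursive multiplications to 7 at each level.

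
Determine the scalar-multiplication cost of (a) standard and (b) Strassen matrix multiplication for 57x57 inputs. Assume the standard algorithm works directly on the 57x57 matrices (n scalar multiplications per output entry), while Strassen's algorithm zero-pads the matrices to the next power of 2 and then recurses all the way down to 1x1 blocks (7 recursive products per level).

Matrix multiplication for 57x57 matrices:

Strassen's algorithm requires power-of-2 dimensions. Pad 57x57 to 64x64 (next power of 2).

Standard algorithm: 57^3 = 185193 multiplications
Strassen's algorithm: 7^(log2(64)) = 7^6 = 117649 multiplications
Savings: 185193 - 117649 = 67544 multiplications

Standard: 185193 multiplications (57^3). Strassen: 117649 multiplications (7^6, after padding to 64x64). Strassen reduces 8 recursive multiplications to 7 at each level.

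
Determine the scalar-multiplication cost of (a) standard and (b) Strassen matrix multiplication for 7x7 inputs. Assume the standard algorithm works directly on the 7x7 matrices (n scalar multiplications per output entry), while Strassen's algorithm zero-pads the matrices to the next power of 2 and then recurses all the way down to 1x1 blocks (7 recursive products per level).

Matrix multiplication for 7x7 matrices:

Strassen's algorithm requires power-of-2 dimensions. Pad 7x7 to 8x8 (next power of 2).

Standard algorithm: 7^3 = 343 multiplications
Strassen's algorithm: 7^(log2(8)) = 7^3 = 343 multiplications
Savings: 343 - 343 = 0 multiplications

Standard: 343 multiplications (7^3). Strassen: 343 multiplications (7^3, after padding to 8x8). Strassen reduces 8 recursive multiplications to 7 at each level.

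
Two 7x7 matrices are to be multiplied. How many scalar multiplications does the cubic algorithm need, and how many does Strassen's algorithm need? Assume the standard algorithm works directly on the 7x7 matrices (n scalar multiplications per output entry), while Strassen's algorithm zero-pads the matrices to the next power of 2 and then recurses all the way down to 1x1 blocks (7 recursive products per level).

Matrix multiplication for 7x7 matrices:

Strassen's algorithm requires power-of-2 dimensions. Pad 7x7 to 8x8 (next power of 2).

Standard algorithm: 7^3 = 343 multiplications
Strassen's algorithm: 7^(log2(8)) = 7^3 = 343 multiplications
Savings: 343 - 343 = 0 multiplications

Standard: 343 multiplications (7^3). Strassen: 343 multiplications (7^3, after padding to 8x8). Strassen reduces 8 recursive multiplications to 7 at each level.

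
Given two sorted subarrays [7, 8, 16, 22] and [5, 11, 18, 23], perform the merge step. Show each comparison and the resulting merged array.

Merging process:

Compare 7 vs 5: take 5 from right. Merged: [5]
Compare 7 vs 11: take 7 from left. Merged: [5, 7]
Compare 8 vs 11: take 8 from left. Merged: [5, 7, 8]
Compare 16 vs 11: take 11 from right. Merged: [5, 7, 8, 11]
Compare 16 vs 18: take 16 from left. Merged: [5, 7, 8, 11, 16]
Compare 22 vs 18: take 18 from right. Merged: [5, 7, 8, 11, 16, 18]
Compare 22 vs 23: take 22 from left. Merged: [5, 7, 8, 11, 16, 18, 22]
Append remaining from right: [23]. Merged: [5, 7, 8, 11, 16, 18, 22, 23]

Final merged array: [5, 7, 8, 11, 16, 18, 22, 23]
Total comparisons: 7

The merged array is [5, 7, 8, 11, 16, 18, 22, 23], requiring 7 comparisons. The merge step runs in O(n) time where n is the total number of elements.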